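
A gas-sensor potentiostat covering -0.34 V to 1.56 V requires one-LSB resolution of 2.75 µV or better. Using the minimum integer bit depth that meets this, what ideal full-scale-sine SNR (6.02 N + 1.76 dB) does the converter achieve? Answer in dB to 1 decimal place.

122.2 dB

The full-scale span is 1.56 − (-0.34) = 1.9 V.
Need 2^N ≥ 1.9 V / 2.75 µV = 690900 → N_min = 20.
Ideal SNR at N = 20: 6.02·20 + 1.76 = 122.2 dB.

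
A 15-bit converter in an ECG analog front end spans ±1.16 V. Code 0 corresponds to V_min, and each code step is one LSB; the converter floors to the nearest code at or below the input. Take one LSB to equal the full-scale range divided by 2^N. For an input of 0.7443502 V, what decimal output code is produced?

The full-scale span is 1.16 − (-1.16) = 2.32 V. LSB = 2.32 V / 2^15 ≈ 70.80 µV.
code = ⌊(V_in − V_min)/LSB⌋ = ⌊(V_in − V_min) × 2^15 / range⌋
     = ⌊(0.7443502 − (-1.16)) × 32768 / 2.32⌋ = ⌊1.9043502 × 32768/2.32⌋
     = ⌊26897.305⌋ = 26897.

26897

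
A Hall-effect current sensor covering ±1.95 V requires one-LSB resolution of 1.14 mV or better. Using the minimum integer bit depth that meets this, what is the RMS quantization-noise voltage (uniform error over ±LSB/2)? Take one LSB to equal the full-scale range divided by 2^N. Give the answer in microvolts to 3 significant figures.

Full-scale range = 1.95 V − (-1.95 V) = 3.9 V.
3.9 V / 1.14 mV = 3421. Since 2^11 = 2048 and 2^12 = 4096, N = 12.
LSB = 3.9 V / 2^12 = 0.95215 mV.
RMS noise = LSB/√12 = 275 µV.

275 µV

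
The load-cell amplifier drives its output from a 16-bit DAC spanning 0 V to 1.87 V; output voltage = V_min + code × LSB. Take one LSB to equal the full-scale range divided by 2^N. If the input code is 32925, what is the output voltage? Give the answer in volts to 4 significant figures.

0.9395 V

Full-scale range = 1.87 V. LSB = 1.87 V / 2^16.
V_out = V_min + code × LSB = 0 V + 32925 × 1.87 V / 65536
      = 0 V + 0.939480 V = 0.939480 V.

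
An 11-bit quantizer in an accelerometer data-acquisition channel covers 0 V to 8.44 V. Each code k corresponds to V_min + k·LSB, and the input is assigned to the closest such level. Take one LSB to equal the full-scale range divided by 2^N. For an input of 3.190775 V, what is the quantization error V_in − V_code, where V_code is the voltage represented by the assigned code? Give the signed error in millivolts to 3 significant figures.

Range is 8.44 V. LSB = 8.44 V / 2^11 ≈ 4.121 mV.
(3.190775 − (0)) / LSB = 3.190775 × 2048/8.44 = 774.2544. Nearest integer: k = 774.
V_code = 0 + (774/2048) × 8.44 = 3.189726563 V.
Error = V_in − V_code = 3.190775 − (3.189726563) = +1.05 mV.

+1.05 mV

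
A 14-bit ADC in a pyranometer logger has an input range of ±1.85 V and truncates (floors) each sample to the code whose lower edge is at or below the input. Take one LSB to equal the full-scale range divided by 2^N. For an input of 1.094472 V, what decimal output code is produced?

13038

Span: 1.85 V − (-1.85 V) = 3.7 V. LSB = 3.7 V / 2^14 ≈ 225.8 µV.
V_in − V_min = 1.094472 − (-1.85) = 2.944472 V.
Divide by LSB: 2.944472 × 16384/3.7 = 13038.4403.
Truncating gives code 13038.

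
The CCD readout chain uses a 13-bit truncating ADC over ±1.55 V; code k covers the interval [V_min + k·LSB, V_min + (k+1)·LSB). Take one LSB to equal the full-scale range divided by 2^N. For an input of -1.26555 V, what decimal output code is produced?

751

Span: 1.55 V − (-1.55 V) = 3.1 V. LSB = 3.1 V / 2^13 ≈ 378.4 µV.
V_in − V_min = -1.26555 − (-1.55) = 0.28445 V.
Divide by LSB: 0.28445 × 8192/3.1 = 751.6821.
Truncating gives code 751.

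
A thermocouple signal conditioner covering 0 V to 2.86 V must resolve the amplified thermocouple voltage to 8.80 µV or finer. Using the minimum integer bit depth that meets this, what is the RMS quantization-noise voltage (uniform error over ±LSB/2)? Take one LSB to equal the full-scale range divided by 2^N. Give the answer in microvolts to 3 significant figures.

Full-scale range = 2.86 V.
Levels needed ≥ 2.86/8.80 µV = 325000. 2^19 = 524288 suffices, so N_min = 19.
Step size = 2.86/524288 V = 5.4550 µV.
RMS noise = LSB/√12 = 1.57 µV.

1.57 µV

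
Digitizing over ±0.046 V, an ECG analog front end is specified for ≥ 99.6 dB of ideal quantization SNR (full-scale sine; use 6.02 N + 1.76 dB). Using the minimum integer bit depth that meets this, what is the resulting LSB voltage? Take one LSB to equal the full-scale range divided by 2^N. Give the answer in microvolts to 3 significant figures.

0.702 µV

Full-scale range = 0.046 V − (-0.046 V) = 0.092 V.
Solving 6.02 N ≥ 99.6 − 1.76: N ≥ 16.252. Round up → N = 17.
LSB = 0.092 V ÷ 2^17 = 0.092/131072 V = 0.702 µV.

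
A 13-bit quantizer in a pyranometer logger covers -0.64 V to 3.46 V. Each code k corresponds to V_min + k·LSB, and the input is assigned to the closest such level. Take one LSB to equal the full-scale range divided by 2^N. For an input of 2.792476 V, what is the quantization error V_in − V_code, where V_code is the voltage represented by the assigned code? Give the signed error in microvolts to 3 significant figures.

Range = 3.46 − (-0.64) = 4.1 V. LSB = 4.1 V / 2^13 ≈ 0.5005 mV.
Position in LSBs: (2.792476 − (-0.64)) × 8192/4.1 = 6858.2545; rounding gives k = 6858.
V_code = V_min + k × range/2^13 = -0.64 + 6858 × 4.1/8192 = 2.792348633 V.
Error = V_in − V_code = 2.792476 − (2.792348633) = +127 µV.

+127 µV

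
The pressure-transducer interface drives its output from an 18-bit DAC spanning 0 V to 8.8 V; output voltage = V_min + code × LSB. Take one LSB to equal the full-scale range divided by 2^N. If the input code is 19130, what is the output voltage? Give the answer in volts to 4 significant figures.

0.6422 V

V_FS = 8.8 V. LSB = 8.8 V / 2^18.
V_out = 0 + 19130 × (8.8/262144) V
      = 0 V + 0.642181 V = 0.642181 V.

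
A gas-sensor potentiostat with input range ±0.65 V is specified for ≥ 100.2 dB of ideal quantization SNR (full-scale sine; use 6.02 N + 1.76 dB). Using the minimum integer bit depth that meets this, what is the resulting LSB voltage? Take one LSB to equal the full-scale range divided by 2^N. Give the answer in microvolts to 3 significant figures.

9.92 µV

The full-scale span is 0.65 − (-0.65) = 1.3 V.
Solving 6.02 N ≥ 100.2 − 1.76: N ≥ 16.352. Round up → N = 17.
LSB = 1.3 V ÷ 2^17 = 1.3/131072 V = 9.92 µV.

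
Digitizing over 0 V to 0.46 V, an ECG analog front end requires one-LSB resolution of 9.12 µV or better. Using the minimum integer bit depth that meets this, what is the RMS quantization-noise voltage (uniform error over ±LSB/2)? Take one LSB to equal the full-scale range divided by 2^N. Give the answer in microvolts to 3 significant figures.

V_FS = 0.46 V.
Levels needed ≥ 0.46/9.12 µV = 50440. 2^16 = 65536 suffices, so N_min = 16.
Step size = 0.46/65536 V = 7.0190 µV.
RMS noise = LSB/√12 = 2.03 µV.

2.03 µV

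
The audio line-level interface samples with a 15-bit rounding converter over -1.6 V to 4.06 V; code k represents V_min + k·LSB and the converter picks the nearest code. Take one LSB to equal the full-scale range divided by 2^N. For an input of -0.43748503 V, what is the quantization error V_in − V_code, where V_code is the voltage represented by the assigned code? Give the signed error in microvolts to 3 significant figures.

+45.5 µV

Range = 4.06 − (-1.6) = 5.66 V. LSB = 5.66 V / 2^15 ≈ 172.7 µV.
(V_in − V_min)/LSB = (-0.43748503 − (-1.6)) × 32768/5.66 = 6730.2633 → nearest code k = 6730.
Reconstructed level: -1.6 + 6730 × 5.66/32768 V = -0.43753051758 V.
Error = V_in − V_code = -0.43748503 − (-0.43753051758) = +45.5 µV.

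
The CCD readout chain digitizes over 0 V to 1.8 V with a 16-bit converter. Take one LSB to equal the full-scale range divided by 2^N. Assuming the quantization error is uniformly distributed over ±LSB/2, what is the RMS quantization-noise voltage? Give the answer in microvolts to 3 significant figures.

Span = 1.8 V.
LSB = 1.8 V ÷ 2^16 = 1.8/65536 V = 27.466 µV.
For a uniform distribution on [−LSB/2, +LSB/2], V_rms = LSB/√12 = 27.466 µV/3.4641 = 7.93 µV.

7.93 µV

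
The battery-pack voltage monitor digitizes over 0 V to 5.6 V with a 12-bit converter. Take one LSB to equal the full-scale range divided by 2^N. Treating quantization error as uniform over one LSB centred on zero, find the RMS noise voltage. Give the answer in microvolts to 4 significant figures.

Range is 5.6 V.
LSB = 5.6 V / 2^12 = 1.36719 mV.
V_rms = LSB/√12 = 1.36719 mV / √12 = 394.7 µV.

394.7 µV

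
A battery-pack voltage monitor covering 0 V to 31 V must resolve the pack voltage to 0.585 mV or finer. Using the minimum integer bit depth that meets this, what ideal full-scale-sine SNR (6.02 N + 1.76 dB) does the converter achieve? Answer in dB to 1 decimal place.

Span = 31 V.
Levels needed ≥ 31/0.585 mV = 52990. 2^16 = 65536 suffices, so N_min = 16.
SNR = 6.02 × 16 + 1.76 = 98.08 dB.

98.1 dB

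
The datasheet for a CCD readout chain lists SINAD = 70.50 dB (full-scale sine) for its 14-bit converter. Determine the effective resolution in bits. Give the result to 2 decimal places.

ENOB = (70.50 − 1.76)/6.02 = 11.4186 bits.

11.42 bits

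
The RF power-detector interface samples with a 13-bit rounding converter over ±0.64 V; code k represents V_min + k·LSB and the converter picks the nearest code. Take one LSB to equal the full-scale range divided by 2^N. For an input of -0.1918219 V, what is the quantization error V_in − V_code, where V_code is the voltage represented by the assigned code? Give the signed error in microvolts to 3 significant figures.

Span: 0.64 V − (-0.64 V) = 1.28 V. LSB = 1.28 V / 2^13 ≈ 156.3 µV.
Position in LSBs: (-0.1918219 − (-0.64)) × 8192/1.28 = 2868.3398; rounding gives k = 2868.
V_code = -0.64 + (2868/8192) × 1.28 = -0.1918750000 V.
e = -0.1918219 − (-0.1918750000) = +53.1 µV.

+53.1 µV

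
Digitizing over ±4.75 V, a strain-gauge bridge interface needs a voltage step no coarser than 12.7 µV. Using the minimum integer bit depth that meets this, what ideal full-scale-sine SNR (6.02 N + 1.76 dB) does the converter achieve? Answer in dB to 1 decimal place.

122.2 dB

The full-scale span is 4.75 − (-4.75) = 9.5 V.
Need 2^N ≥ 9.5 V / 12.7 µV = 748000 → N_min = 20.
SNR = 6.02 × 20 + 1.76 = 122.16 dB.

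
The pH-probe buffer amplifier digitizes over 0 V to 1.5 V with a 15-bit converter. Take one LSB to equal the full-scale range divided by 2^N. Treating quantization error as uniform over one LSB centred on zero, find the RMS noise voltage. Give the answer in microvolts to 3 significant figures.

13.2 µV

Span = 1.5 V.
Step size = 1.5/32768 V = 45.776 µV.
RMS of a uniform error over width LSB is LSB/√12 = 13.2 µV.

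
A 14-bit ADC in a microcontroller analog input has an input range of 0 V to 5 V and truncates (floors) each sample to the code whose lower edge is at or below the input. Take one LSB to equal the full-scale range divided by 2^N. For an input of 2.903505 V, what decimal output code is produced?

9514

Range is 5 V. LSB = 5 V / 2^14 ≈ 305.2 µV.
V_in − V_min = 2.903505 − (0) = 2.903505 V.
Divide by LSB: 2.903505 × 16384/5 = 9514.2052.
Truncating gives code 9514.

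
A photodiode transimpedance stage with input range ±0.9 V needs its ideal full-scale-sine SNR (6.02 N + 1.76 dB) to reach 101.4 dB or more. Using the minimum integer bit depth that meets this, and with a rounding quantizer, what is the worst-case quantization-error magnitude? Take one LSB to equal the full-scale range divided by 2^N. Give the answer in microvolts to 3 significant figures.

6.87 µV

Range = 0.9 − (-0.9) = 1.8 V.
6.02 N + 1.76 ≥ 101.4 gives N ≥ 16.551, so the minimum integer is 17.
One LSB is 1.8 V / 131072 = 13.733 µV.
Max error for round-to-nearest is LSB/2 = 6.87 µV.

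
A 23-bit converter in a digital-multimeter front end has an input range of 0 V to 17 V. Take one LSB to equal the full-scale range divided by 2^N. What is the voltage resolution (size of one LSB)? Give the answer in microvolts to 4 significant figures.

2.027 µV

Span = 17 V.
Number of codes = 2^23 = 8388608.
Step size = 17/8388608 V = 2.027 µV.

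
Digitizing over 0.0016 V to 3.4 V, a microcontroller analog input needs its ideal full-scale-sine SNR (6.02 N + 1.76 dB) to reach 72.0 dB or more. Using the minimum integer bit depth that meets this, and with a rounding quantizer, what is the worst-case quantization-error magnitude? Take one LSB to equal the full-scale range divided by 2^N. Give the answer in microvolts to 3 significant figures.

415 µV

The full-scale span is 3.4 − (0.0016) = 3.3984 V.
Solving 6.02 N ≥ 72.0 − 1.76: N ≥ 11.668. Round up → N = 12.
Step size = 3.3984/4096 V = 0.82969 mV.
|e|_max = LSB/2 = 415 µV.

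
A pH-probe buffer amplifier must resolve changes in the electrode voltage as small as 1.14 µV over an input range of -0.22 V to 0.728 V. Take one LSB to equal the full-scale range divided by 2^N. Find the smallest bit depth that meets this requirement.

The full-scale span is 0.728 − (-0.22) = 0.948 V.
0.948 V / 1.14 µV = 831600. Since 2^19 = 524288 and 2^20 = 1048576, N = 20.

20 bits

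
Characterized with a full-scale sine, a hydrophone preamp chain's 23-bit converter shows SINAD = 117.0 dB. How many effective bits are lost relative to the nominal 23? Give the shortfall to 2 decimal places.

Effective bits = (117.0 − 1.76)/6.02 = 19.1429.
Shortfall = 23 − 19.1429 = 3.8571 bits.

3.86 bits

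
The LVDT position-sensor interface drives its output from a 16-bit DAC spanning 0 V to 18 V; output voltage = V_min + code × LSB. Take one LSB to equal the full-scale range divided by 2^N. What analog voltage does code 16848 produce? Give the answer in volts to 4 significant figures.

Span = 18 V. LSB = 18 V / 2^16.
V_out = 0 + 16848 × (18/65536) V
      = 0 + 4.62744 = 4.62744 V.

4.627 V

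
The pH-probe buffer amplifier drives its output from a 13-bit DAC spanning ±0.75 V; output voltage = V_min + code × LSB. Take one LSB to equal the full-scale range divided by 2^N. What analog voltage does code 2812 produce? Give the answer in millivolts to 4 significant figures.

-235.1 mV

The full-scale span is 0.75 − (-0.75) = 1.5 V. LSB = 1.5 V / 2^13.
V_out = -0.75 + 2812 × (1.5/8192) V
      = -0.75 + 0.514893 = -0.235107 V.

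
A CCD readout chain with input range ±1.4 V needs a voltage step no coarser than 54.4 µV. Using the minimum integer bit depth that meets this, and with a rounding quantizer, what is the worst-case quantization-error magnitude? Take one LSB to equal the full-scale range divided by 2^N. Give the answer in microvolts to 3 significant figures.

Full-scale range = 1.4 V − (-1.4 V) = 2.8 V.
Required number of levels: 2.8/54.4 µV = 51471; smallest N with 2^N ≥ that is 16.
Step size = 2.8/65536 V = 42.725 µV.
|e|_max = LSB/2 = 21.4 µV.

21.4 µV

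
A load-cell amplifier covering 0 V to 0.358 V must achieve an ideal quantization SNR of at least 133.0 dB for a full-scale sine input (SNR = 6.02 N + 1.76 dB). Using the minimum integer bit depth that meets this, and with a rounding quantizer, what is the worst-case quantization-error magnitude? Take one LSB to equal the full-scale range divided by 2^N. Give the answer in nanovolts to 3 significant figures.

Span = 0.358 V.
Solving 6.02 N ≥ 133.0 − 1.76: N ≥ 21.801. Round up → N = 22.
One LSB is 0.358 V / 4194304 = 85.354 nV.
|e|_max = LSB/2 = 42.7 nV.

42.7 nV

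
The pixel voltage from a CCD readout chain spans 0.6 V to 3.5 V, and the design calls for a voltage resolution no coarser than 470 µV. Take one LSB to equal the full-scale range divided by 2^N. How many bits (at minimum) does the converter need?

13 bits

Full-scale range = 3.5 V − (0.6 V) = 2.9 V.
Need 2^N ≥ 2.9 V / 470 µV = 6170 → N_min = 13.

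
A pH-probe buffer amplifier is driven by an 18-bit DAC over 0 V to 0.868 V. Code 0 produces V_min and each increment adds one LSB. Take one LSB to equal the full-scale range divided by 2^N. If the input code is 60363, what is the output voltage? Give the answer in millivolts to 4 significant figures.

199.9 mV

V_FS = 0.868 V. LSB = 0.868 V / 2^18.
Output = V_min + (60363/262144) × range = 0 + 0.230267 × 0.868 V
      = 0 + 0.199871 = 0.199871 V.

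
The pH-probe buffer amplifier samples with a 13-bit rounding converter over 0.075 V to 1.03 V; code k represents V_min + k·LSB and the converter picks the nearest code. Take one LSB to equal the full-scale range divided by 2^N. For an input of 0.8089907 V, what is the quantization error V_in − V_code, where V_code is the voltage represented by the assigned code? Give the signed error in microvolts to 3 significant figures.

+21.0 µV

Full-scale range = 1.03 V − (0.075 V) = 0.955 V. LSB = 0.955 V / 2^13 ≈ 116.6 µV.
(0.8089907 − (0.075)) / LSB = 0.7339907 × 8192/0.955 = 6296.1799. Nearest integer: k = 6296.
Reconstructed level: 0.075 + 6296 × 0.955/8192 V = 0.8089697266 V.
Error = V_in − V_code = 0.8089907 − (0.8089697266) = +21.0 µV.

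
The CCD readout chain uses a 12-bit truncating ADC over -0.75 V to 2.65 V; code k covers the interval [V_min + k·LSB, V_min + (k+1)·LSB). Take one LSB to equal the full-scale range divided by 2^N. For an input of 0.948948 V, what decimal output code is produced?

2046

Range = 2.65 − (-0.75) = 3.4 V. LSB = 3.4 V / 2^12 ≈ 0.8301 mV.
(V_in − V_min) × 2^12/range = (0.948948 − (-0.75)) × 4096/3.4 = 2046.733.
Floor → code = 2046.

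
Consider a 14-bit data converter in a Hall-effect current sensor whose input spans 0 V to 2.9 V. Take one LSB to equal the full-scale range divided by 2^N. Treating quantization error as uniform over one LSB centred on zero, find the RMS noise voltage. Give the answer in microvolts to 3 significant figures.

Range is 2.9 V.
LSB = 2.9 V / 2^14 = 177.00 µV.
RMS of a uniform error over width LSB is LSB/√12 = 51.1 µV.

51.1 µV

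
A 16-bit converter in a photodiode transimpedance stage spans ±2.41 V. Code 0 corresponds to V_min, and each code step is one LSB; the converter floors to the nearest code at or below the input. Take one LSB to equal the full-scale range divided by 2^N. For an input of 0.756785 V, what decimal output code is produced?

43057

Range = 2.41 − (-2.41) = 4.82 V. LSB = 4.82 V / 2^16 ≈ 73.55 µV.
code = ⌊(V_in − V_min)/LSB⌋ = ⌊(V_in − V_min) × 2^16 / range⌋
     = ⌊(0.756785 − (-2.41)) × 65536 / 4.82⌋ = ⌊3.166785 × 65536/4.82⌋
     = ⌊43057.764⌋ = 43057.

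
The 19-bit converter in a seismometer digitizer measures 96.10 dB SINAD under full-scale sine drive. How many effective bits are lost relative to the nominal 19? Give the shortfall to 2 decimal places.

3.33 bits

Effective bits = (96.10 − 1.76)/6.02 = 15.6711.
Shortfall = 19 − 15.6711 = 3.3289 bits.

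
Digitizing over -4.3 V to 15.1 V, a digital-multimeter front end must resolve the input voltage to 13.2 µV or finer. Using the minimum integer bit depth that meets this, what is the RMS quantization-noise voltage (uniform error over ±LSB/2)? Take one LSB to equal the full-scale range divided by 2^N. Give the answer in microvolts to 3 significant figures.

Span: 15.1 V − (-4.3 V) = 19.4 V.
19.4 V / 13.2 µV = 1.470e6. Since 2^20 = 1048576 and 2^21 = 2097152, N = 21.
LSB = 19.4 V / 2^21 = 9.2506 µV.
σ_q = LSB/√12 = 9.2506 µV/3.4641 = 2.67 µV.

2.67 µV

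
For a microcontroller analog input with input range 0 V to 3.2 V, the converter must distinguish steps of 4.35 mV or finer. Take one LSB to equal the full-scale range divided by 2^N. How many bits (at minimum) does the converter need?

Range is 3.2 V.
Levels needed ≥ 3.2/4.35 mV = 735.6. 2^10 = 1024 suffices, so N_min = 10.

10 bits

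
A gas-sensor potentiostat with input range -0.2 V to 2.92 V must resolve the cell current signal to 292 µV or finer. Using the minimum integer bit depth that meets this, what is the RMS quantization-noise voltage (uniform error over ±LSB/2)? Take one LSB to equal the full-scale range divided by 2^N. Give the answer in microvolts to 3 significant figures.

Span: 2.92 V − (-0.2 V) = 3.12 V.
Need 2^N ≥ 3.12 V / 292 µV = 10680 → N_min = 14.
Step size = 3.12/16384 V = 190.43 µV.
RMS noise = LSB/√12 = 55.0 µV.

55.0 µV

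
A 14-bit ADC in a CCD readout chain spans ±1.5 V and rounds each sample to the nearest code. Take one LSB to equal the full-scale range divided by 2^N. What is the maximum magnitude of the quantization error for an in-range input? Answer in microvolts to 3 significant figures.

Range = 1.5 − (-1.5) = 3 V.
One LSB is 3 V / 16384 = 183.11 µV.
Worst-case error for round-to-nearest is half an LSB: 91.6 µV.

91.6 µV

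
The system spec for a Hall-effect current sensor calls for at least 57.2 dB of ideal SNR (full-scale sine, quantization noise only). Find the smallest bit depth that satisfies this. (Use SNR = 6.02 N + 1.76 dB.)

6.02 N + 1.76 ≥ 57.2 gives N ≥ 9.209, so the minimum integer is 10.

10 bits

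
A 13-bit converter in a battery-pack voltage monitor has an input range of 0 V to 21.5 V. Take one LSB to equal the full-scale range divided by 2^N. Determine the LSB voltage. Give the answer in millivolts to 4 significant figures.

Full-scale range = 21.5 V.
Number of codes = 2^13 = 8192.
LSB = 21.5 V ÷ 2^13 = 21.5/8192 V = 2.625 mV.

2.625 mV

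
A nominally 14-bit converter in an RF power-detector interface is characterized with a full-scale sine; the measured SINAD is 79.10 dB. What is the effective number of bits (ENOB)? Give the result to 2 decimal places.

Inverting SNR = 6.02 N + 1.76: N_eff = (79.10 − 1.76)/6.02 = 12.8472.

12.85 bits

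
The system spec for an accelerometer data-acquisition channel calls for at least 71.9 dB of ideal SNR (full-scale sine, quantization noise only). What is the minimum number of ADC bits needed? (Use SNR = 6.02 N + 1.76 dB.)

Required N = ⌈(71.9 − 1.76)/6.02⌉ = ⌈11.651⌉ = 12.

12 bits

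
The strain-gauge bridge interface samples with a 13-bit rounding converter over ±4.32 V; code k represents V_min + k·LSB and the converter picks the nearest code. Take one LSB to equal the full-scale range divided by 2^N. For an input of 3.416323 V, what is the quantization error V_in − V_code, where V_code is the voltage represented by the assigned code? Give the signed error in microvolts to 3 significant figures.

+190 µV

Range = 4.32 − (-4.32) = 8.64 V. LSB = 8.64 V / 2^13 ≈ 1.055 mV.
(V_in − V_min)/LSB = (3.416323 − (-4.32)) × 8192/8.64 = 7335.1803 → nearest code k = 7335.
Reconstructed level: -4.32 + 7335 × 8.64/8192 V = 3.416132813 V.
e = 3.416323 − (3.416132813) = +190 µV.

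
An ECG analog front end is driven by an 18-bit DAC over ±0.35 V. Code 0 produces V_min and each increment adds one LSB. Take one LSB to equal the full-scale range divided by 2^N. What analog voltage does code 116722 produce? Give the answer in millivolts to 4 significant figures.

Span: 0.35 V − (-0.35 V) = 0.7 V. LSB = 0.7 V / 2^18.
Output = V_min + (116722/262144) × range = -0.35 + 0.445259 × 0.7 V
      = -0.35 V + 0.311681 V = -0.0383186 V.

-38.32 mV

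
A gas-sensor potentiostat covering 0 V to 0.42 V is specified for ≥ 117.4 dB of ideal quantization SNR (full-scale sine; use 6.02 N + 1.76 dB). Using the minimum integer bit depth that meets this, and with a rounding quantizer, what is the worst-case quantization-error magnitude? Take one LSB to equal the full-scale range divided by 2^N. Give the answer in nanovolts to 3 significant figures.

Range is 0.42 V.
6.02 N + 1.76 ≥ 117.4 gives N ≥ 19.209, so the minimum integer is 20.
LSB = 0.42 V ÷ 2^20 = 0.42/1048576 V = 400.54 nV.
|e|_max = LSB/2 = 200 nV.

200 nV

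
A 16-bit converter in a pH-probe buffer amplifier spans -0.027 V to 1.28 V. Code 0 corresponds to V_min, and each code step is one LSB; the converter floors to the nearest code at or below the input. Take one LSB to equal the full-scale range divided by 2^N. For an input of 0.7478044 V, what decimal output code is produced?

The full-scale span is 1.28 − (-0.027) = 1.307 V. LSB = 1.307 V / 2^16 ≈ 19.94 µV.
(V_in − V_min) × 2^16/range = (0.7478044 − (-0.027)) × 65536/1.307 = 38850.483.
Floor → code = 38850.

38850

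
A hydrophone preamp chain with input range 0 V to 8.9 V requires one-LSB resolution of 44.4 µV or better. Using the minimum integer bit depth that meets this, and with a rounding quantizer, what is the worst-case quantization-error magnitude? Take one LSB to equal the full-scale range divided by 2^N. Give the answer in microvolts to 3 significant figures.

17.0 µV

Full-scale range = 8.9 V.
Levels needed ≥ 8.9/44.4 µV = 200500. 2^18 = 262144 suffices, so N_min = 18.
Step size = 8.9/262144 V = 33.951 µV.
Max error for round-to-nearest is LSB/2 = 17.0 µV.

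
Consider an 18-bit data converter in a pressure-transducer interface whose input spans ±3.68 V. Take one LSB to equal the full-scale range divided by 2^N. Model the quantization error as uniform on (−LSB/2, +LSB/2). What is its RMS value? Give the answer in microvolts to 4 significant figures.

Range = 3.68 − (-3.68) = 7.36 V.
LSB = 7.36 V / 2^18 = 28.0762 µV.
RMS of a uniform error over width LSB is LSB/√12 = 8.105 µV.

8.105 µV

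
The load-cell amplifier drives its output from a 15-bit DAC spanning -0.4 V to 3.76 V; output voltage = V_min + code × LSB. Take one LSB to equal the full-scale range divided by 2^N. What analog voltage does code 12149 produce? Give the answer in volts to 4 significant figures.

1.142 V

Span: 3.76 V − (-0.4 V) = 4.16 V. LSB = 4.16 V / 2^15.
V_out = -0.4 + 12149 × (4.16/32768) V
      = -0.4 V + 1.54235 V = 1.14235 V.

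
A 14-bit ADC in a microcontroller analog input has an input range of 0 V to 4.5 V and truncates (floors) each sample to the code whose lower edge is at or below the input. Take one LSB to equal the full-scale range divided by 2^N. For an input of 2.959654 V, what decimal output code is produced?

V_FS = 4.5 V. LSB = 4.5 V / 2^14 ≈ 274.7 µV.
(V_in − V_min) × 2^14/range = (2.959654 − (0)) × 16384/4.5 = 10775.771.
Floor → code = 10775.

10775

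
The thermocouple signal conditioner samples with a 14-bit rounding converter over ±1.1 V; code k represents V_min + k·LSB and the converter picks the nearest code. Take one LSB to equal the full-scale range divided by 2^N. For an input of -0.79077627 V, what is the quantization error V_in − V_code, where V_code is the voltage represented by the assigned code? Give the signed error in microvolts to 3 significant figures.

Span: 1.1 V − (-1.1 V) = 2.2 V. LSB = 2.2 V / 2^14 ≈ 134.3 µV.
(-0.79077627 − (-1.1)) / LSB = 0.30922373 × 16384/2.2 = 2302.8735. Nearest integer: k = 2303.
V_code = -1.1 + (2303/16384) × 2.2 = -0.79075927734 V.
Error = V_in − V_code = -0.79077627 − (-0.79075927734) = −17.0 µV.

−17.0 µV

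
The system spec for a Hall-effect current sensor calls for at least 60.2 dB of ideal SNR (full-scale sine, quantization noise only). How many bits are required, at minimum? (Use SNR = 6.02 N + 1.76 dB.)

N ≥ (60.2 − 1.76)/6.02 = 9.708 → N_min = 10.

10 bits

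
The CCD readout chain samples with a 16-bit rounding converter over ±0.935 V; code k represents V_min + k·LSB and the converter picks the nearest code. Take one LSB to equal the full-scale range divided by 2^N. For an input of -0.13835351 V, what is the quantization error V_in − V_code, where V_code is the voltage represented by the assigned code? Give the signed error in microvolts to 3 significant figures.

Full-scale range = 0.935 V − (-0.935 V) = 1.87 V. LSB = 1.87 V / 2^16 ≈ 28.53 µV.
(V_in − V_min)/LSB = (-0.13835351 − (-0.935)) × 65536/1.87 = 27919.2644 → nearest code k = 27919.
V_code = V_min + k × range/2^16 = -0.935 + 27919 × 1.87/65536 = -0.13836105347 V.
V_in − V_code = -0.13835351 − (-0.13836105347) = +7.54 µV.

+7.54 µV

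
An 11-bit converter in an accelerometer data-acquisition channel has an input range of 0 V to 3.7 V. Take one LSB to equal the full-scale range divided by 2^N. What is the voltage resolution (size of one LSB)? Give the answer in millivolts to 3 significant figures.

1.81 mV

Range is 3.7 V.
Number of codes = 2^11 = 2048.
One LSB is 3.7 V / 2048 = 1.81 mV.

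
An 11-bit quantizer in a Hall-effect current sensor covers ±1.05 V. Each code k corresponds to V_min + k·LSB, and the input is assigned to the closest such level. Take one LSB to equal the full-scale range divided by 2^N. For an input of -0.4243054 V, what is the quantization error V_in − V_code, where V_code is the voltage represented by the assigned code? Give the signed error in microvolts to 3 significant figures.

+206 µV

Full-scale range = 1.05 V − (-1.05 V) = 2.1 V. LSB = 2.1 V / 2^11 ≈ 1.025 mV.
(-0.4243054 − (-1.05)) / LSB = 0.6256946 × 2048/2.1 = 610.2012. Nearest integer: k = 610.
Reconstructed level: -1.05 + 610 × 2.1/2048 V = -0.4245117188 V.
V_in − V_code = -0.4243054 − (-0.4245117188) = +206 µV.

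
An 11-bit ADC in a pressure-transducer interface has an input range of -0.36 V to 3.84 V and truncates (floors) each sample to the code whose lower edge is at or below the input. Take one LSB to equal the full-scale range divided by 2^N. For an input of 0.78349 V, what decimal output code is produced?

Full-scale range = 3.84 V − (-0.36 V) = 4.2 V. LSB = 4.2 V / 2^11 ≈ 2.051 mV.
code = ⌊(V_in − V_min)/LSB⌋ = ⌊(V_in − V_min) × 2^11 / range⌋
     = ⌊(0.78349 − (-0.36)) × 2048 / 4.2⌋ = ⌊1.14349 × 2048/4.2⌋
     = ⌊557.588⌋ = 557.

557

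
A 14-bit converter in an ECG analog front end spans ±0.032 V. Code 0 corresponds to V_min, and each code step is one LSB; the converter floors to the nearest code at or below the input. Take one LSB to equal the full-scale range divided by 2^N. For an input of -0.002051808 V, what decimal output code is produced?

Span: 0.032 V − (-0.032 V) = 0.064 V. LSB = 0.064 V / 2^14 ≈ 3.906 µV.
code = ⌊(V_in − V_min)/LSB⌋ = ⌊(V_in − V_min) × 2^14 / range⌋
     = ⌊(-0.002051808 − (-0.032)) × 16384 / 0.064⌋ = ⌊0.029948192 × 16384/0.064⌋
     = ⌊7666.737⌋ = 7666.

7666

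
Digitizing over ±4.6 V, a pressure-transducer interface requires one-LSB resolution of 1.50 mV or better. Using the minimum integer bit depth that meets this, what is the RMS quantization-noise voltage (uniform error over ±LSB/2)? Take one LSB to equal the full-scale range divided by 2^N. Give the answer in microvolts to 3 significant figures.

324 µV

Span: 4.6 V − (-4.6 V) = 9.2 V.
Required number of levels: 9.2/1.50 mV = 6133.3; smallest N with 2^N ≥ that is 13.
One LSB is 9.2 V / 8192 = 1.1230 mV.
V_rms = LSB/√12 = 324 µV.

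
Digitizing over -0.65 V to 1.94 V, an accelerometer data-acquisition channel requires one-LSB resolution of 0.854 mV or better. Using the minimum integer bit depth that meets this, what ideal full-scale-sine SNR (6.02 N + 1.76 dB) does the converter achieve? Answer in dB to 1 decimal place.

Range = 1.94 − (-0.65) = 2.59 V.
2.59 V / 0.854 mV = 3033. Since 2^11 = 2048 and 2^12 = 4096, N = 12.
Ideal SNR at N = 12: 6.02·12 + 1.76 = 74.0 dB.

74.0 dB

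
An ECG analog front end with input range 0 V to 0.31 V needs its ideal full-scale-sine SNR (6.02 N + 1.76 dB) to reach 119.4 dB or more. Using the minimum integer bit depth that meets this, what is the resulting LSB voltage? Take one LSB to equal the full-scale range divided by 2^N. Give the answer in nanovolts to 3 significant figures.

Range is 0.31 V.
Required N = ⌈(119.4 − 1.76)/6.02⌉ = ⌈19.542⌉ = 20.
LSB = 0.31 V ÷ 2^20 = 0.31/1048576 V = 296 nV.

296 nV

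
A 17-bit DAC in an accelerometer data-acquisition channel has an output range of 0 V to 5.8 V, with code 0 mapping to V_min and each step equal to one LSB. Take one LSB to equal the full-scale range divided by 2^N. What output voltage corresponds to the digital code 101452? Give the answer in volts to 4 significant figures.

Span = 5.8 V. LSB = 5.8 V / 2^17.
V_out = V_min + code × LSB = 0 V + 101452 × 5.8 V / 131072
      = 0 + 4.48930 = 4.48930 V.

4.489 V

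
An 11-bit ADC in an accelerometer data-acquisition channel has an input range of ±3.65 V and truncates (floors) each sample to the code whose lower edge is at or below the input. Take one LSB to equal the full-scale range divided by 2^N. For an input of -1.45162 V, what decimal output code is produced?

616

The full-scale span is 3.65 − (-3.65) = 7.3 V. LSB = 7.3 V / 2^11 ≈ 3.564 mV.
V_in − V_min = -1.45162 − (-3.65) = 2.19838 V.
Divide by LSB: 2.19838 × 2048/7.3 = 616.7510.
Truncating gives code 616.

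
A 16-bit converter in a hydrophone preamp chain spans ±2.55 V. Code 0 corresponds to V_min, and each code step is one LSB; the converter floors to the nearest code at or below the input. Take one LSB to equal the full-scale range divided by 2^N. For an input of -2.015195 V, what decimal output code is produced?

Range = 2.55 − (-2.55) = 5.1 V. LSB = 5.1 V / 2^16 ≈ 77.82 µV.
(V_in − V_min) × 2^16/range = (-2.015195 − (-2.55)) × 65536/5.1 = 6872.349.
Floor → code = 6872.

6872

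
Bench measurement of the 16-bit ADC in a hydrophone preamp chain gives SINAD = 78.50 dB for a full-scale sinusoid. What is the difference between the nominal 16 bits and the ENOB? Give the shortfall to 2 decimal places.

3.25 bits

ENOB = (SINAD − 1.76)/6.02 = (78.50 − 1.76)/6.02 = 12.7475 bits.
Lost resolution: 16 − 12.7475 = 3.2525 bits.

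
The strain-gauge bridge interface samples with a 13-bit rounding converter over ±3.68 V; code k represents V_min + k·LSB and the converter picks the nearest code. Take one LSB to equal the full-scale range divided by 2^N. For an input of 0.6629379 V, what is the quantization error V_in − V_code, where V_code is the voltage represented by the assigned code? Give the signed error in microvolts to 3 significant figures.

Span: 3.68 V − (-3.68 V) = 7.36 V. LSB = 7.36 V / 2^13 ≈ 0.8984 mV.
(0.6629379 − (-3.68)) / LSB = 4.3429379 × 8192/7.36 = 4833.8787. Nearest integer: k = 4834.
V_code = V_min + k × range/2^13 = -3.68 + 4834 × 7.36/8192 = 0.6630468750 V.
e = 0.6629379 − (0.6630468750) = −109 µV.

−109 µV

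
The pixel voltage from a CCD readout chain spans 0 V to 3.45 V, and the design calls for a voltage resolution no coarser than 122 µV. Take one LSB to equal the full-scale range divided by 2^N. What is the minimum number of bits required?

V_FS = 3.45 V.
Levels needed ≥ 3.45/122 µV = 28280. 2^15 = 32768 suffices, so N_min = 15.

15 bits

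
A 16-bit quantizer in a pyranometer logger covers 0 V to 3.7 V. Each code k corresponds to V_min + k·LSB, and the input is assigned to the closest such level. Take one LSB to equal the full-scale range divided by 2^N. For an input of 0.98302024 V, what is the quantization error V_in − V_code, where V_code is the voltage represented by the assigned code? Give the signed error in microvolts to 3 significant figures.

−18.1 µV

Full-scale range = 3.7 V. LSB = 3.7 V / 2^16 ≈ 56.46 µV.
(V_in − V_min)/LSB = (0.98302024 − (0)) × 65536/3.7 = 17411.6796 → nearest code k = 17412.
Reconstructed level: 0 + 17412 × 3.7/65536 V = 0.98303833008 V.
e = 0.98302024 − (0.98303833008) = −18.1 µV.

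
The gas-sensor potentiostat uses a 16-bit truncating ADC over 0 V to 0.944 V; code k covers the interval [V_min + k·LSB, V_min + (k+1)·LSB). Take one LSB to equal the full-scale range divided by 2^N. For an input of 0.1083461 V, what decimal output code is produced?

7521

Full-scale range = 0.944 V. LSB = 0.944 V / 2^16 ≈ 14.40 µV.
code = ⌊(V_in − V_min)/LSB⌋ = ⌊(V_in − V_min) × 2^16 / range⌋
     = ⌊(0.1083461 − (0)) × 65536 / 0.944⌋ = ⌊0.1083461 × 65536/0.944⌋
     = ⌊7521.790⌋ = 7521.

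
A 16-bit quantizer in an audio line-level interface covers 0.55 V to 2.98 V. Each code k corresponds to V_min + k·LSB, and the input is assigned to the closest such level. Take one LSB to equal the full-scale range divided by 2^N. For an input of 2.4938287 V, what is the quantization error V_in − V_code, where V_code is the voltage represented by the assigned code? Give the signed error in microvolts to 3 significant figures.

The full-scale span is 2.98 − (0.55) = 2.43 V. LSB = 2.43 V / 2^16 ≈ 37.08 µV.
(V_in − V_min)/LSB = (2.4938287 − (0.55)) × 65536/2.43 = 52424.1801 → nearest code k = 52424.
Reconstructed level: 0.55 + 52424 × 2.43/65536 V = 2.4938220215 V.
Error = V_in − V_code = 2.4938287 − (2.4938220215) = +6.68 µV.

+6.68 µV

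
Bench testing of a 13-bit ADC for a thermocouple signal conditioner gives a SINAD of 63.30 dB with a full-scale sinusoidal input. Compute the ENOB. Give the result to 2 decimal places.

10.22 bits

ENOB = (SINAD − 1.76) / 6.02 = (63.30 − 1.76) / 6.02 = 61.54 / 6.02 = 10.2226.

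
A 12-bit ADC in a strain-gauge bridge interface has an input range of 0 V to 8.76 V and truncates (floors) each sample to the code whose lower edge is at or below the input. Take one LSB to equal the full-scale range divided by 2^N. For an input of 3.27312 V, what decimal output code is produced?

1530

Full-scale range = 8.76 V. LSB = 8.76 V / 2^12 ≈ 2.139 mV.
code = ⌊(V_in − V_min)/LSB⌋ = ⌊(V_in − V_min) × 2^12 / range⌋
     = ⌊(3.27312 − (0)) × 4096 / 8.76⌋ = ⌊3.27312 × 4096/8.76⌋
     = ⌊1530.445⌋ = 1530.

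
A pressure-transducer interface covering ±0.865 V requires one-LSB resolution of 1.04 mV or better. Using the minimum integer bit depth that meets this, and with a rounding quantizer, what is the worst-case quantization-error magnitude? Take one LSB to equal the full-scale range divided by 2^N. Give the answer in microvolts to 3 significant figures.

422 µV

Span: 0.865 V − (-0.865 V) = 1.73 V.
Need 2^N ≥ 1.73 V / 1.04 mV = 1663 → N_min = 11.
Step size = 1.73/2048 V = 0.84473 mV.
Half an LSB is 422 µV.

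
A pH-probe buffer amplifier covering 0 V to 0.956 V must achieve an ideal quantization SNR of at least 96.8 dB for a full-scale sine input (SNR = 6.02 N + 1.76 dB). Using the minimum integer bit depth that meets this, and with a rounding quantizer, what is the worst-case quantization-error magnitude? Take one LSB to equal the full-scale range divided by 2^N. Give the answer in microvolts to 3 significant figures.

7.29 µV

Range is 0.956 V.
Required N = ⌈(96.8 − 1.76)/6.02⌉ = ⌈15.787⌉ = 16.
LSB = 0.956 V ÷ 2^16 = 0.956/65536 V = 14.587 µV.
|e|_max = LSB/2 = 7.29 µV.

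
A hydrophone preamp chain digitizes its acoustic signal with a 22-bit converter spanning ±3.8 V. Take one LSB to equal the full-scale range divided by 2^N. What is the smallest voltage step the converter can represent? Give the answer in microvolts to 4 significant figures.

Range = 3.8 − (-3.8) = 7.6 V.
Number of codes = 2^22 = 4194304.
LSB = 7.6 V / 2^22 = 1.812 µV.

1.812 µV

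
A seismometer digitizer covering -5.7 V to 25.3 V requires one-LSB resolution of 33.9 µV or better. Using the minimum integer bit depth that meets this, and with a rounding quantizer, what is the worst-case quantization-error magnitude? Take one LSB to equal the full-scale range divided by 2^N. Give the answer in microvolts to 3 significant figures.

14.8 µV

Span: 25.3 V − (-5.7 V) = 31 V.
Need 2^N ≥ 31 V / 33.9 µV = 914500 → N_min = 20.
LSB = 31 V ÷ 2^20 = 31/1048576 V = 29.564 µV.
Half an LSB is 14.8 µV.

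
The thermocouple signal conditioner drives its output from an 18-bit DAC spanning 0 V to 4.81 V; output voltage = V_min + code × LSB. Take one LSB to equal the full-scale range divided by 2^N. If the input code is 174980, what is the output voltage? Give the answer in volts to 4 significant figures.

Full-scale range = 4.81 V. LSB = 4.81 V / 2^18.
V_out = V_min + code × LSB = 0 V + 174980 × 4.81 V / 262144
      = 0 V + 3.21065 V = 3.21065 V.

3.211 V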